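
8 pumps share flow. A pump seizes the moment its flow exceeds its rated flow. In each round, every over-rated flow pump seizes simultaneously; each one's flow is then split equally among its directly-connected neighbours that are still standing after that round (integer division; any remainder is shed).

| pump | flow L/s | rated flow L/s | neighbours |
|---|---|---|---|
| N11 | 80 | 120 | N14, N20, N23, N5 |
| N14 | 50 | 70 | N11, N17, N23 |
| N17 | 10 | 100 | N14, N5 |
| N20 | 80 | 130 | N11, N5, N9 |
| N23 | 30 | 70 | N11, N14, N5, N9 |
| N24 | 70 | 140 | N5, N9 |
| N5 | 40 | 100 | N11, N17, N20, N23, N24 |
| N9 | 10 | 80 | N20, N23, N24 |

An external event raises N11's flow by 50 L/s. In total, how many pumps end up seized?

7

Round 1 — N11 at 130 > 120. N11 seizes.
  N11 sheds 130 L/s to N14, N20, N23, N5: 32 each (2 lost).
    N14: 50+32 = 82 > 70
    N20: 80+32 = 112 ≤ 130
    N23: 30+32 = 62 ≤ 70
    N5: 40+32 = 72 ≤ 100
Round 2 — N14 seizes.
  N14 sheds 82 L/s to N17, N23: 41 each.
    N17: 10+41 = 51 ≤ 100
    N23: 62+41 = 103 > 70
Round 3 — N23 seizes.
  N23 sheds 103 L/s to N5, N9: 51 each (1 lost).
    N5: 72+51 = 123 > 100
    N9: 10+51 = 61 ≤ 80
Round 4 — N5 seizes.
  N5 sheds 123 L/s to N17, N20, N24: 41 each.
    N17: 51+41 = 92 ≤ 100
    N20: 112+41 = 153 > 130
    N24: 70+41 = 111 ≤ 140
Round 5 — N20 seizes.
  N20 sheds 153 L/s to N9: 153 each.
    N9: 61+153 = 214 > 80
Round 6 — N9 seizes.
  N9 sheds 214 L/s to N24: 214 each.
    N24: 111+214 = 325 > 140
Round 7 — N24 seizes.
  N24 sheds 325 L/s: no online neighbours, lost.
No further seizures.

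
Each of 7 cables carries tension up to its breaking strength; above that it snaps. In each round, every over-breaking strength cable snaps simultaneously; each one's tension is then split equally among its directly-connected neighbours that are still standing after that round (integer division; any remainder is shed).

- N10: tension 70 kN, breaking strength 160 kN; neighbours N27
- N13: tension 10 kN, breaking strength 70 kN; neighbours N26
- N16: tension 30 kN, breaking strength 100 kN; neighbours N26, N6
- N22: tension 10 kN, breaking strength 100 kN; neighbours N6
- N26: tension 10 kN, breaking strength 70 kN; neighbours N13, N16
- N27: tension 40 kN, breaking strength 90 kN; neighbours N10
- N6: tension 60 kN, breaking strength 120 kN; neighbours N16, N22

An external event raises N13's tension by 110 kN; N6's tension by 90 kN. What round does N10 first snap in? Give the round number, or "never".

never

Round 1 — N13 at 120 > 70; N6 at 150 > 120. N13, N6 snap.
  N13 sheds 120 kN to N26: 120 each.
    N26: 10+120 = 130 > 70
  N6 sheds 150 kN to N16, N22: 75 each.
    N16: 30+75 = 105 > 100
    N22: 10+75 = 85 ≤ 100
Round 2 — N16, N26 snap.
  N16 sheds 105 kN: no online neighbours, lost.
  N26 sheds 130 kN: no online neighbours, lost.
No further breaks.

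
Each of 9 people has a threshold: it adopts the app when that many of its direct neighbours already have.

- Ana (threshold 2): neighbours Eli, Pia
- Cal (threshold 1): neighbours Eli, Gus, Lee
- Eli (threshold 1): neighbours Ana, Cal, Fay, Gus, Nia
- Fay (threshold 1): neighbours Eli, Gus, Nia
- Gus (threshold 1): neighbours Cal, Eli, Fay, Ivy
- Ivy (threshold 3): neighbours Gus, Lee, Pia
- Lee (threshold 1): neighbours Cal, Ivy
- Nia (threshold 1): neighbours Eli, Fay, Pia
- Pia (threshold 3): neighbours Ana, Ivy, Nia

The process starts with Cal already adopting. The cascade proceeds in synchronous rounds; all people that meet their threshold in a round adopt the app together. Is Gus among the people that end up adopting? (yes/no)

yes

Round 1 — Cal adopts the app (initial).
Round 2 — checking thresholds:
  Eli: 1 of 5 neighbours ≥ 1, adopts the app.
  Gus: 1 of 4 neighbours ≥ 1, adopts the app.
  Lee: 1 of 2 neighbours ≥ 1, adopts the app.
Round 3 — checking thresholds:
  Ana: 1 of 2 neighbours < 2, holds.
  Fay: 2 of 3 neighbours ≥ 1, adopts the app.
  Ivy: 2 of 3 neighbours < 3, holds.
  Nia: 1 of 3 neighbours ≥ 1, adopts the app.
Round 4 — no new adoptions; cascade stops.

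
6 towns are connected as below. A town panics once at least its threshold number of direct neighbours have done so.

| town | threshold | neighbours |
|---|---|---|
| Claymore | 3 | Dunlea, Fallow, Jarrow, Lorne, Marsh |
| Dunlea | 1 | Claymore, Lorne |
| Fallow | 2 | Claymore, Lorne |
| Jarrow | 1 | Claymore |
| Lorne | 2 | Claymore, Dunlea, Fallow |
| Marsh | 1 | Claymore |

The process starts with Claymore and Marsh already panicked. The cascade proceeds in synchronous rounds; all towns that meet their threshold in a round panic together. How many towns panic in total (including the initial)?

Round 1 — Claymore, Marsh panic (initial).
Round 2 — checking thresholds:
  Dunlea: 1 of 2 neighbours ≥ 1, panics.
  Fallow: 1 of 2 neighbours < 2, not yet.
  Jarrow: 1 of 1 neighbours ≥ 1, panics.
  Lorne: 1 of 3 neighbours < 2, not yet.
Round 3 — checking thresholds:
  Fallow: 1 of 2 neighbours < 2, not yet.
  Lorne: 2 of 3 neighbours ≥ 2, panics.
Round 4 — checking thresholds:
  Fallow: 2 of 2 neighbours ≥ 2, panics.
Round 5 — no new panics; cascade stops.

6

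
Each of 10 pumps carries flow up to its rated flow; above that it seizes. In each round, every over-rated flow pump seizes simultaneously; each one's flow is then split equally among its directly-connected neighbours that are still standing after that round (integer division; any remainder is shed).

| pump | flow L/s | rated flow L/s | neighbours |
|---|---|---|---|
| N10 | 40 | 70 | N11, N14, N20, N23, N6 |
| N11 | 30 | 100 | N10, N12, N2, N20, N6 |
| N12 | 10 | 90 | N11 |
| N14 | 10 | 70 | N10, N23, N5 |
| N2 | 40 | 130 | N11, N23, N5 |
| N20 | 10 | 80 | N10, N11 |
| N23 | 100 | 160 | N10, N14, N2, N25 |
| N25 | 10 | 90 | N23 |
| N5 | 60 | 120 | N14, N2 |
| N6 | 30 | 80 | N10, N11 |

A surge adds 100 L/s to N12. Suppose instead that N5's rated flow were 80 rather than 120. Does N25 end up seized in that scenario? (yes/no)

no

With N5's rated flow at 80:
Round 1 — N12 at 110 > 90. N12 seizes.
  N12 sheds 110 L/s to N11: 110 each.
    N11: 30+110 = 140 > 100
Round 2 — N11 seizes.
  N11 sheds 140 L/s to N10, N2, N20, N6: 35 each.
    N10: 40+35 = 75 > 70
    N2: 40+35 = 75 ≤ 130
    N20: 10+35 = 45 ≤ 80
    N6: 30+35 = 65 ≤ 80
Round 3 — N10 seizes.
  N10 sheds 75 L/s to N14, N20, N23, N6: 18 each (3 lost).
    N14: 10+18 = 28 ≤ 70
    N20: 45+18 = 63 ≤ 80
    N23: 100+18 = 118 ≤ 160
    N6: 65+18 = 83 > 80
Round 4 — N6 seizes.
  N6 sheds 83 L/s: no online neighbours, lost.
No further seizures.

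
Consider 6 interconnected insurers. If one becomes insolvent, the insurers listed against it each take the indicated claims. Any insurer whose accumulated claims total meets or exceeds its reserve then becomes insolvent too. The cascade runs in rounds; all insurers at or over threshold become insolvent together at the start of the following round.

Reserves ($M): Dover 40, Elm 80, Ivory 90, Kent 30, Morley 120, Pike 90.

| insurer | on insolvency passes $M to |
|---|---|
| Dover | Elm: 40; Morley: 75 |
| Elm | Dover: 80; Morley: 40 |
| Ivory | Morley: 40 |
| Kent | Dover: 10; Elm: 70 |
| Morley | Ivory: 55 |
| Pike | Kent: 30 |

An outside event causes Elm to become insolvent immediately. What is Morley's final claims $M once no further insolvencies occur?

115

Round 1 — Elm becomes insolvent (initial).
  Dover: +80 → 80 ≥ 40
  Morley: +40 → 40 < 120
Round 2 — Dover becomes insolvent.
  Morley: +75 → 115 < 120
No further insolvencies.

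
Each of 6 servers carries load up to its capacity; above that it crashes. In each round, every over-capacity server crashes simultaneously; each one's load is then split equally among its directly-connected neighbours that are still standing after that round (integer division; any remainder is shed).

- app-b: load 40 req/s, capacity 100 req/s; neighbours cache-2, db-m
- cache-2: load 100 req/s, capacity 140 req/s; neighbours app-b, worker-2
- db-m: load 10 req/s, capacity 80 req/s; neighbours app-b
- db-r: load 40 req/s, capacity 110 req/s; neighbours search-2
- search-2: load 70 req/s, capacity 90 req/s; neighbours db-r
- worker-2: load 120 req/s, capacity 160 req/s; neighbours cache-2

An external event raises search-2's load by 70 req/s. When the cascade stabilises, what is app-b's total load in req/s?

Round 1 — search-2 at 140 > 90. search-2 crashes.
  search-2 sheds 140 req/s to db-r: 140 each.
    db-r: 40+140 = 180 > 110
Round 2 — db-r crashes.
  db-r sheds 180 req/s: no online neighbours, lost.
No further crashes.

40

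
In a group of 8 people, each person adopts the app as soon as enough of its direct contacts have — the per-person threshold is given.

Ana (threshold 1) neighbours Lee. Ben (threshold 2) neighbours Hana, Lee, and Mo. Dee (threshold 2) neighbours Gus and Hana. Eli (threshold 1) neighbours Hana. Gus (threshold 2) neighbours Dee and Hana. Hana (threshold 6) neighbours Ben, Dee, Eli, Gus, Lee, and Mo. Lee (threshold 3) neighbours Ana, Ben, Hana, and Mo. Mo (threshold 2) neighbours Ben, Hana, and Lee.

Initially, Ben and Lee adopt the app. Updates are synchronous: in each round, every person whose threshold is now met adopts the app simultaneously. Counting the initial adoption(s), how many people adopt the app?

4

Round 1 — Ben, Lee adopt the app (initial).
Round 2 — checking thresholds:
  Ana: 1 of 1 neighbours ≥ 1, adopts the app.
  Hana: 2 of 6 neighbours < 6, not yet.
  Mo: 2 of 3 neighbours ≥ 2, adopts the app.
Round 3 — no new adoptions; cascade stops.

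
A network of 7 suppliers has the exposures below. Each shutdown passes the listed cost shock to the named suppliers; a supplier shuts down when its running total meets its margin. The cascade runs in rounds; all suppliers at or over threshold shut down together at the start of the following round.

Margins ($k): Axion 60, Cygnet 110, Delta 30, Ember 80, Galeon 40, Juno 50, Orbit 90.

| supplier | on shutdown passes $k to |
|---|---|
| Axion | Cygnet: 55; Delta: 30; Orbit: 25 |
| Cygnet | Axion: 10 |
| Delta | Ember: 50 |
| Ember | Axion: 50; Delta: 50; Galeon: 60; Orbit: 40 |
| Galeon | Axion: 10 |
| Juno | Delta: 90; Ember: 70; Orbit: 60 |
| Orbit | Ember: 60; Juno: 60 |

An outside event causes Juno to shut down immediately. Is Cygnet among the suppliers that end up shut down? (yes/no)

no

Round 1 — Juno shuts down (initial).
  Delta: +90 → 90 ≥ 30
  Ember: +70 → 70 < 80
  Orbit: +60 → 60 < 90
Round 2 — Delta shuts down.
  Ember: +50 → 120 ≥ 80
Round 3 — Ember shuts down.
  Axion: +50 → 50 < 60
  Galeon: +60 → 60 ≥ 40
  Orbit: +40 → 100 ≥ 90
Round 4 — Galeon, Orbit shut down.
  Axion: +10 → 60 ≥ 60
Round 5 — Axion shuts down.
  Cygnet: +55 → 55 < 110
No further shutdowns.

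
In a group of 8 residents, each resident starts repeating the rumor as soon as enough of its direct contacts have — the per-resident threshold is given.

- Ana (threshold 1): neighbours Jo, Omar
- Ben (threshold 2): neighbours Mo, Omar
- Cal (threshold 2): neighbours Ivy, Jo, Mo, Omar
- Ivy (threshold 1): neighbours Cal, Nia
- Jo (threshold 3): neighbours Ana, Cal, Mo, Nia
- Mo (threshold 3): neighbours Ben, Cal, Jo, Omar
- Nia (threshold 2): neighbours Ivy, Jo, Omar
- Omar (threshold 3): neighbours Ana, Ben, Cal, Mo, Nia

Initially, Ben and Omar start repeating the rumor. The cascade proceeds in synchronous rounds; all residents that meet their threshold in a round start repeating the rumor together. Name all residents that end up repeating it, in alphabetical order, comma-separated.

Round 1 — Ben, Omar start repeating the rumor (initial).
Round 2 — checking thresholds:
  Ana: 1 of 2 neighbours ≥ 1, starts repeating the rumor.
  Cal: 1 of 4 neighbours < 2, holds.
  Mo: 2 of 4 neighbours < 3, holds.
  Nia: 1 of 3 neighbours < 2, holds.
Round 3 — no new spreads; cascade stops.

Ana, Ben, Omar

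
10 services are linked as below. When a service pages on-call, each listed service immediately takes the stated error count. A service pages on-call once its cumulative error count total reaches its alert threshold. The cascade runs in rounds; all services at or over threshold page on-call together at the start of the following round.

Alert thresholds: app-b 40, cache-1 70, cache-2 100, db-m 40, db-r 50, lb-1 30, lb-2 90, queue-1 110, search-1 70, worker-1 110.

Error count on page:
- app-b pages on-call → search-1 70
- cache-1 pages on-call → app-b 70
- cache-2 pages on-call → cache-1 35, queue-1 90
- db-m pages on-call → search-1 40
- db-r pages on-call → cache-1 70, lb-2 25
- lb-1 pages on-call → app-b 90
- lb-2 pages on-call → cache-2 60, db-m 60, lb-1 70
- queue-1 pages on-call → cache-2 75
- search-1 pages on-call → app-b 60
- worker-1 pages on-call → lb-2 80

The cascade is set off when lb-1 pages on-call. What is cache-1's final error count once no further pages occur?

0

Round 1 — lb-1 pages on-call (initial).
  app-b: +90 → 90 ≥ 40
Round 2 — app-b pages on-call.
  search-1: +70 → 70 ≥ 70
Round 3 — search-1 pages on-call.
No further pages.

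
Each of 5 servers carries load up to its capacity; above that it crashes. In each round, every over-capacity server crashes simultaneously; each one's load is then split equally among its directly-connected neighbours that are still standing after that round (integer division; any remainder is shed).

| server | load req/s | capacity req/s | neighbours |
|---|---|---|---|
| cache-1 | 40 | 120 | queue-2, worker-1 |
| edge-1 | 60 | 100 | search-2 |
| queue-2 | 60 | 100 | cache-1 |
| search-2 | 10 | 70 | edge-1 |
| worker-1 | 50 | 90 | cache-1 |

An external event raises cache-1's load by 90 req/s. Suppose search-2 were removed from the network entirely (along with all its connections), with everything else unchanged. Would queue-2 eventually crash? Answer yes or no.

yes

With search-2 removed:
Round 1 — cache-1 at 130 > 120. cache-1 crashes.
  cache-1 sheds 130 req/s to queue-2, worker-1: 65 each.
    queue-2: 60+65 = 125 > 100
    worker-1: 50+65 = 115 > 90
Round 2 — queue-2, worker-1 crash.
  queue-2 sheds 125 req/s: no online neighbours, lost.
  worker-1 sheds 115 req/s: no online neighbours, lost.
No further crashes.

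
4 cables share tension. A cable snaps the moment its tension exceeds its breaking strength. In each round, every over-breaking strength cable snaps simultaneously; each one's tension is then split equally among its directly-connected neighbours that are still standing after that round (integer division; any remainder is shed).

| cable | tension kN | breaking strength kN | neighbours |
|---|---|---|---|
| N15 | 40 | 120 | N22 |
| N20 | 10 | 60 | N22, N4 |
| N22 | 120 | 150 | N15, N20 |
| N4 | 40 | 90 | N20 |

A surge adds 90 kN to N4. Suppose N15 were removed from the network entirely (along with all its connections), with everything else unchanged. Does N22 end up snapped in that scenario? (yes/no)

yes

With N15 removed:
Round 1 — N4 at 130 > 90. N4 snaps.
  N4 sheds 130 kN to N20: 130 each.
    N20: 10+130 = 140 > 60
Round 2 — N20 snaps.
  N20 sheds 140 kN to N22: 140 each.
    N22: 120+140 = 260 > 150
Round 3 — N22 snaps.
  N22 sheds 260 kN: no online neighbours, lost.
No further breaks.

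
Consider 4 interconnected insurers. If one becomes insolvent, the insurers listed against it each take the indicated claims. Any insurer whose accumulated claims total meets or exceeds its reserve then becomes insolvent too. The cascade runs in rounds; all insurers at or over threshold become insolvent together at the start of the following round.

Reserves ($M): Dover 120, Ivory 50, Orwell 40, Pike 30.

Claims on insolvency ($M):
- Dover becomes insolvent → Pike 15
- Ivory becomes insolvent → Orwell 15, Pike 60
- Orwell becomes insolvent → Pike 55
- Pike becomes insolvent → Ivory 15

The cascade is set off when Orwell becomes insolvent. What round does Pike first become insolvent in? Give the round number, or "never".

Round 1 — Orwell becomes insolvent (initial).
  Pike: +55 → 55 ≥ 30
Round 2 — Pike becomes insolvent.
  Ivory: +15 → 15 < 50
No further insolvencies.

2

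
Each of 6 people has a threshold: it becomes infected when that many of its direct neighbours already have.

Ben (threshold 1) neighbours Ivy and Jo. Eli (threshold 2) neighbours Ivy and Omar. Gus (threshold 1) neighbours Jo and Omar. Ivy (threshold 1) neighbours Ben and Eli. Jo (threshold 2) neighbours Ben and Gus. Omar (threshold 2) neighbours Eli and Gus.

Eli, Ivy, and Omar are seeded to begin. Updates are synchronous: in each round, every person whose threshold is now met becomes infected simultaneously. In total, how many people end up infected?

6

Round 1 — Eli, Ivy, Omar become infected (initial).
Round 2 — checking thresholds:
  Ben: 1 of 2 neighbours ≥ 1, becomes infected.
  Gus: 1 of 2 neighbours ≥ 1, becomes infected.
Round 3 — checking thresholds:
  Jo: 2 of 2 neighbours ≥ 2, becomes infected.
Round 4 — no new infections; cascade stops.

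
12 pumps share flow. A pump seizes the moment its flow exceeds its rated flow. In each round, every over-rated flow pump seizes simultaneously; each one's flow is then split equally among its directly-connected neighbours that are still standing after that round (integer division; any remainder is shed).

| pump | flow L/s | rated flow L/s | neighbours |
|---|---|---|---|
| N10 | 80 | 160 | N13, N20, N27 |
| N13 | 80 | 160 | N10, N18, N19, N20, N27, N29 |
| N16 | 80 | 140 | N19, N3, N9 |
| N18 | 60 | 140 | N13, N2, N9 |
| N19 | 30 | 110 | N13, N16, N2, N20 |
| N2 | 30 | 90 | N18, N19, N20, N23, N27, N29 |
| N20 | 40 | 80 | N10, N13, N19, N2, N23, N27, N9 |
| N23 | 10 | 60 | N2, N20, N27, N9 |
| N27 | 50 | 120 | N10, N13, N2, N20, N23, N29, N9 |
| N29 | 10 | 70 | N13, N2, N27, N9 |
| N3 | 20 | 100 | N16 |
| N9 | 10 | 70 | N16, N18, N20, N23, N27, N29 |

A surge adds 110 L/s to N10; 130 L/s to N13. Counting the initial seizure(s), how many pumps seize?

12

Round 1 — N10 at 190 > 160; N13 at 210 > 160. N10, N13 seize.
  N10 sheds 190 L/s to N20, N27: 95 each.
    N20: 40+95 = 135 > 80
    N27: 50+95 = 145 > 120
  N13 sheds 210 L/s to N18, N19, N20, N27, N29: 42 each.
    N18: 60+42 = 102 ≤ 140
    N19: 30+42 = 72 ≤ 110
    N20: 135+42 = 177 > 80
    N27: 145+42 = 187 > 120
    N29: 10+42 = 52 ≤ 70
Round 2 — N20, N27 seize.
  N20 sheds 177 L/s to N19, N2, N23, N9: 44 each (1 lost).
    N19: 72+44 = 116 > 110
    N2: 30+44 = 74 ≤ 90
    N23: 10+44 = 54 ≤ 60
    N9: 10+44 = 54 ≤ 70
  N27 sheds 187 L/s to N2, N23, N29, N9: 46 each (3 lost).
    N2: 74+46 = 120 > 90
    N23: 54+46 = 100 > 60
    N29: 52+46 = 98 > 70
    N9: 54+46 = 100 > 70
Round 3 — N19, N2, N23, N29, N9 seize.
  N19 sheds 116 L/s to N16: 116 each.
    N16: 80+116 = 196 > 140
  N2 sheds 120 L/s to N18: 120 each.
    N18: 102+120 = 222 > 140
  N23 sheds 100 L/s: no online neighbours, lost.
  N29 sheds 98 L/s: no online neighbours, lost.
  N9 sheds 100 L/s to N16, N18: 50 each.
    N16: 196+50 = 246 > 140
    N18: 222+50 = 272 > 140
Round 4 — N16, N18 seize.
  N16 sheds 246 L/s to N3: 246 each.
    N3: 20+246 = 266 > 100
  N18 sheds 272 L/s: no online neighbours, lost.
Round 5 — N3 seizes.
  N3 sheds 266 L/s: no online neighbours, lost.
No further seizures.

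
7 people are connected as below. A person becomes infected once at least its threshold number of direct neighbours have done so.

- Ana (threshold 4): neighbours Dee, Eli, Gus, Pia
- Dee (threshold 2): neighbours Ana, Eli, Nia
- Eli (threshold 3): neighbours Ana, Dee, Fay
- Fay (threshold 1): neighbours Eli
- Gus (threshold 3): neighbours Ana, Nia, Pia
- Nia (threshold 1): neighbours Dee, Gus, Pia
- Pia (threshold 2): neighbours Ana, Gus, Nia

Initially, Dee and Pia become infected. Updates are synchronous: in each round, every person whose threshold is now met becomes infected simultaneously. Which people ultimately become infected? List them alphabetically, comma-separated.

Dee, Nia, Pia

Round 1 — Dee, Pia become infected (initial).
Round 2 — checking thresholds:
  Ana: 2 of 4 neighbours < 4, not yet.
  Eli: 1 of 3 neighbours < 3, not yet.
  Gus: 1 of 3 neighbours < 3, not yet.
  Nia: 2 of 3 neighbours ≥ 1, becomes infected.
Round 3 — no new infections; cascade stops.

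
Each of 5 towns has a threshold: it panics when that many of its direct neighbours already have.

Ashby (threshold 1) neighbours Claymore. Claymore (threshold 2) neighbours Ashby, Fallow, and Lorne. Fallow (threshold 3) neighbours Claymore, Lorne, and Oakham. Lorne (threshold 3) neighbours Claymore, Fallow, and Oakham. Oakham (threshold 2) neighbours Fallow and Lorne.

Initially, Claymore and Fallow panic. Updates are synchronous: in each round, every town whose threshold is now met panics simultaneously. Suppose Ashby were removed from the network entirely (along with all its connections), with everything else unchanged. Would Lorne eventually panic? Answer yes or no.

With Ashby removed:
Round 1 — Claymore, Fallow panic (initial).
Round 2 — no new panics; cascade stops.

no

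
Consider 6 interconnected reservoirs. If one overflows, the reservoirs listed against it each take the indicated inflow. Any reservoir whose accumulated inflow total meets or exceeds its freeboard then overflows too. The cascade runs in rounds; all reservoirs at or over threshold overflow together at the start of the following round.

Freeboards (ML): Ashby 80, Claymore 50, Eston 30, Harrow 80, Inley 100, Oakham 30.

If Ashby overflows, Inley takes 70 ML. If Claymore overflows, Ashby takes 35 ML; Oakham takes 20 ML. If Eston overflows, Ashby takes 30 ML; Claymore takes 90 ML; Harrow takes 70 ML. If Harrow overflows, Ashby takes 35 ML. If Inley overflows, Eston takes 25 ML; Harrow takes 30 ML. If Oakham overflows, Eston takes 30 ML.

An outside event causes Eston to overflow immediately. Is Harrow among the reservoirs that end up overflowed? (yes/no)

no

Round 1 — Eston overflows (initial).
  Ashby: +30 → 30 < 80
  Claymore: +90 → 90 ≥ 50
  Harrow: +70 → 70 < 80
Round 2 — Claymore overflows.
  Ashby: +35 → 65 < 80
  Oakham: +20 → 20 < 30
No further overflows.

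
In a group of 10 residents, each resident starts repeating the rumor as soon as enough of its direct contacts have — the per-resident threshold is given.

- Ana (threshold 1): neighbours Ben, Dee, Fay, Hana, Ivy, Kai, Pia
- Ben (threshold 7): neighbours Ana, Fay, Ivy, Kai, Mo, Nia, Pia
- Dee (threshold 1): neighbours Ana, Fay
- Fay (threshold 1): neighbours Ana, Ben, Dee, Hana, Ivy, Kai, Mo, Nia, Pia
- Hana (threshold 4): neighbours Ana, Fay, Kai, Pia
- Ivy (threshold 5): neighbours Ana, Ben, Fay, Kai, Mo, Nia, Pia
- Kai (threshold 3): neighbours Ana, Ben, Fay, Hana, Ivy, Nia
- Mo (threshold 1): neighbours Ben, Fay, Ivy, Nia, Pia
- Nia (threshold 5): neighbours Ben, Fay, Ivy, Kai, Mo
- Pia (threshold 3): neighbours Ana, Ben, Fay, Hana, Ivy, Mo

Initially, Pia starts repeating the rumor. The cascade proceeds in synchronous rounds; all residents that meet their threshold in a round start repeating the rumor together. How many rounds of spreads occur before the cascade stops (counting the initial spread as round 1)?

Round 1 — Pia starts repeating the rumor (initial).
Round 2 — checking thresholds:
  Ana: 1 of 7 neighbours ≥ 1, starts repeating the rumor.
  Ben: 1 of 7 neighbours < 7, below threshold.
  Fay: 1 of 9 neighbours ≥ 1, starts repeating the rumor.
  Hana: 1 of 4 neighbours < 4, below threshold.
  Ivy: 1 of 7 neighbours < 5, below threshold.
  Mo: 1 of 5 neighbours ≥ 1, starts repeating the rumor.
Round 3 — checking thresholds:
  Ben: 4 of 7 neighbours < 7, below threshold.
  Dee: 2 of 2 neighbours ≥ 1, starts repeating the rumor.
  Hana: 3 of 4 neighbours < 4, below threshold.
  Ivy: 4 of 7 neighbours < 5, below threshold.
  Kai: 2 of 6 neighbours < 3, below threshold.
  Nia: 2 of 5 neighbours < 5, below threshold.
Round 4 — no new spreads; cascade stops.

3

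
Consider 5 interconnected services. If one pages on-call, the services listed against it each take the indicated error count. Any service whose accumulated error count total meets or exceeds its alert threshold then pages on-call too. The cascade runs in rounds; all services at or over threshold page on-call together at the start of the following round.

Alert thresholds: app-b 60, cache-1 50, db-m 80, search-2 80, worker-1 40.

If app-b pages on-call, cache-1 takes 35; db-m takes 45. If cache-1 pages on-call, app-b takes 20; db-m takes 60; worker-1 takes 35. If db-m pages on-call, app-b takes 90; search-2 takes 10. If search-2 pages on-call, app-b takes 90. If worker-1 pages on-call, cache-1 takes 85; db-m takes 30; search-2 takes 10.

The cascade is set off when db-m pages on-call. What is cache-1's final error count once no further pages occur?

Round 1 — db-m pages on-call (initial).
  app-b: +90 → 90 ≥ 60
  search-2: +10 → 10 < 80
Round 2 — app-b pages on-call.
  cache-1: +35 → 35 < 50
No further pages.

35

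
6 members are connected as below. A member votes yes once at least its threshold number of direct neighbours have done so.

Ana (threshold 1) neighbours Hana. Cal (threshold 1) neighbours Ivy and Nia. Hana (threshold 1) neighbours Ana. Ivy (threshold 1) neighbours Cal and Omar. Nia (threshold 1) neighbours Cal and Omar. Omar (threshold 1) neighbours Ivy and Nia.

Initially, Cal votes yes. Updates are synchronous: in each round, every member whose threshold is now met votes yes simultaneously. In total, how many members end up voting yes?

Round 1 — Cal votes yes (initial).
Round 2 — checking thresholds:
  Ivy: 1 of 2 neighbours ≥ 1, votes yes.
  Nia: 1 of 2 neighbours ≥ 1, votes yes.
Round 3 — checking thresholds:
  Omar: 2 of 2 neighbours ≥ 1, votes yes.
Round 4 — no new yes votes; cascade stops.

4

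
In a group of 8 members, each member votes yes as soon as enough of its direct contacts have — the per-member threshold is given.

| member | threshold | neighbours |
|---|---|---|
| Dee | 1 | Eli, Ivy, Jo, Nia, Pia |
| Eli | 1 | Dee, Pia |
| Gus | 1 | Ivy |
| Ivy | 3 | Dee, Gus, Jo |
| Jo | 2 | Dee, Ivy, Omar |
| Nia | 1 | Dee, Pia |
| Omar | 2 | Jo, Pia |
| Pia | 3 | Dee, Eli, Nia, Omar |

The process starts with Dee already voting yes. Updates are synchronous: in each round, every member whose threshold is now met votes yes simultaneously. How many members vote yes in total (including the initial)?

4

Round 1 — Dee votes yes (initial).
Round 2 — checking thresholds:
  Eli: 1 of 2 neighbours ≥ 1, votes yes.
  Ivy: 1 of 3 neighbours < 3, not yet.
  Jo: 1 of 3 neighbours < 2, not yet.
  Nia: 1 of 2 neighbours ≥ 1, votes yes.
  Pia: 1 of 4 neighbours < 3, not yet.
Round 3 — checking thresholds:
  Ivy: 1 of 3 neighbours < 3, not yet.
  Jo: 1 of 3 neighbours < 2, not yet.
  Pia: 3 of 4 neighbours ≥ 3, votes yes.
Round 4 — no new yes votes; cascade stops.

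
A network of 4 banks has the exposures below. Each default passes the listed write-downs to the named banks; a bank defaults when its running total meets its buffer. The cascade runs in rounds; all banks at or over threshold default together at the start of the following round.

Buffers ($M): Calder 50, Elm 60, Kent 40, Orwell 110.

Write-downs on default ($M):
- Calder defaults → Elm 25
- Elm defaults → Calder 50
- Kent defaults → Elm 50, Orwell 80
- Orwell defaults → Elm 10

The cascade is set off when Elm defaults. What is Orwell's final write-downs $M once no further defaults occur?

0

Round 1 — Elm defaults (initial).
  Calder: +50 → 50 ≥ 50
Round 2 — Calder defaults.
No further defaults.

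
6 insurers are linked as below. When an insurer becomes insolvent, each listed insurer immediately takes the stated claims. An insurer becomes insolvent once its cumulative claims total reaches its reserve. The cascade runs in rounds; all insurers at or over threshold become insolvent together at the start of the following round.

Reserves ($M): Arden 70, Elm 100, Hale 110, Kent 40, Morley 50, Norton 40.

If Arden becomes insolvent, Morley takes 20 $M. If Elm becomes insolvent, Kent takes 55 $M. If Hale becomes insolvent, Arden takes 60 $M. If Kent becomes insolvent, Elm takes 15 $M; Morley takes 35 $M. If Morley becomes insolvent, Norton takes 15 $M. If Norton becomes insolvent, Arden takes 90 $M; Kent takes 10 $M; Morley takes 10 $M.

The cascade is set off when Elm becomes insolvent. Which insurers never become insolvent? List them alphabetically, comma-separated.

Arden, Hale, Morley, Norton

Round 1 — Elm becomes insolvent (initial).
  Kent: +55 → 55 ≥ 40
Round 2 — Kent becomes insolvent.
  Morley: +35 → 35 < 50
No further insolvencies.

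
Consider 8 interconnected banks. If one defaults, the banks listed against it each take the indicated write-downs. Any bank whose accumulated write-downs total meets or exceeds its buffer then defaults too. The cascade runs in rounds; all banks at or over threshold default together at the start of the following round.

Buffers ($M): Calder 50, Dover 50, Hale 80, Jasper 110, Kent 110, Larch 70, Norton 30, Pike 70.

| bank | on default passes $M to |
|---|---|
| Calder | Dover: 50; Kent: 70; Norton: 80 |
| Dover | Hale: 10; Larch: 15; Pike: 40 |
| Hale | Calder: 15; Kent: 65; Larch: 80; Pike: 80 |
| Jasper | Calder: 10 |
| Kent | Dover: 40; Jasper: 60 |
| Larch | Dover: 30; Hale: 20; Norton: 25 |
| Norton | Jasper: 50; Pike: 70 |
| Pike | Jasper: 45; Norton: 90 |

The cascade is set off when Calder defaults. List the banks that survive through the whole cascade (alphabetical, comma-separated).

Hale, Jasper, Kent, Larch

Round 1 — Calder defaults (initial).
  Dover: +50 → 50 ≥ 50
  Kent: +70 → 70 < 110
  Norton: +80 → 80 ≥ 30
Round 2 — Dover, Norton default.
  Hale: +10 → 10 < 80
  Jasper: +50 → 50 < 110
  Larch: +15 → 15 < 70
  Pike: +40+70 → 110 ≥ 70
Round 3 — Pike defaults.
  Jasper: +45 → 95 < 110
No further defaults.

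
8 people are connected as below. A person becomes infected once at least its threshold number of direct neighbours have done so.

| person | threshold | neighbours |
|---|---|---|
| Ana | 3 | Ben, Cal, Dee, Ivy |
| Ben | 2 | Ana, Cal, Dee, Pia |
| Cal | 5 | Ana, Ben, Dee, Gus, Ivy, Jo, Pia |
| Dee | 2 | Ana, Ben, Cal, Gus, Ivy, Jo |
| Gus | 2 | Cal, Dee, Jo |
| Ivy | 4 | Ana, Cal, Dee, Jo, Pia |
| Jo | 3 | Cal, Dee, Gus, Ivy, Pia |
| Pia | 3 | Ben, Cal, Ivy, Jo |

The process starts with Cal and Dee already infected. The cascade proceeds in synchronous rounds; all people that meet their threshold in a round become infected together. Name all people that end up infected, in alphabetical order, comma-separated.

Ana, Ben, Cal, Dee, Gus, Ivy, Jo, Pia

Round 1 — Cal, Dee become infected (initial).
Round 2 — checking thresholds:
  Ana: 2 of 4 neighbours < 3, holds.
  Ben: 2 of 4 neighbours ≥ 2, becomes infected.
  Gus: 2 of 3 neighbours ≥ 2, becomes infected.
  Ivy: 2 of 5 neighbours < 4, holds.
  Jo: 2 of 5 neighbours < 3, holds.
  Pia: 1 of 4 neighbours < 3, holds.
Round 3 — checking thresholds:
  Ana: 3 of 4 neighbours ≥ 3, becomes infected.
  Ivy: 2 of 5 neighbours < 4, holds.
  Jo: 3 of 5 neighbours ≥ 3, becomes infected.
  Pia: 2 of 4 neighbours < 3, holds.
Round 4 — checking thresholds:
  Ivy: 4 of 5 neighbours ≥ 4, becomes infected.
  Pia: 3 of 4 neighbours ≥ 3, becomes infected.
Round 5 — no new infections; cascade stops.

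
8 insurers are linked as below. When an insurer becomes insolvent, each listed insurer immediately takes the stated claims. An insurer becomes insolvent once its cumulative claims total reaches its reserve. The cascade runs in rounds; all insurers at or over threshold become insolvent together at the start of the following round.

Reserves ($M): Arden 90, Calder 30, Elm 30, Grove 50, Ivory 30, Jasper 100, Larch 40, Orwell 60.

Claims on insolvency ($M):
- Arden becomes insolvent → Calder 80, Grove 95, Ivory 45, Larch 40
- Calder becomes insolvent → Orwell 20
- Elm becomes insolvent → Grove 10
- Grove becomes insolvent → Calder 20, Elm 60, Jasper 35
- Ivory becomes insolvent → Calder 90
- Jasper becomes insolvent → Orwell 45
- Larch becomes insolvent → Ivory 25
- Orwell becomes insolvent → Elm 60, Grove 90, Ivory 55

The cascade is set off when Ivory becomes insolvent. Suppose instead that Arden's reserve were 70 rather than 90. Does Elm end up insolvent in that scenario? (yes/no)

no

With Arden's reserve at 70:
Round 1 — Ivory becomes insolvent (initial).
  Calder: +90 → 90 ≥ 30
Round 2 — Calder becomes insolvent.
  Orwell: +20 → 20 < 60
No further insolvencies.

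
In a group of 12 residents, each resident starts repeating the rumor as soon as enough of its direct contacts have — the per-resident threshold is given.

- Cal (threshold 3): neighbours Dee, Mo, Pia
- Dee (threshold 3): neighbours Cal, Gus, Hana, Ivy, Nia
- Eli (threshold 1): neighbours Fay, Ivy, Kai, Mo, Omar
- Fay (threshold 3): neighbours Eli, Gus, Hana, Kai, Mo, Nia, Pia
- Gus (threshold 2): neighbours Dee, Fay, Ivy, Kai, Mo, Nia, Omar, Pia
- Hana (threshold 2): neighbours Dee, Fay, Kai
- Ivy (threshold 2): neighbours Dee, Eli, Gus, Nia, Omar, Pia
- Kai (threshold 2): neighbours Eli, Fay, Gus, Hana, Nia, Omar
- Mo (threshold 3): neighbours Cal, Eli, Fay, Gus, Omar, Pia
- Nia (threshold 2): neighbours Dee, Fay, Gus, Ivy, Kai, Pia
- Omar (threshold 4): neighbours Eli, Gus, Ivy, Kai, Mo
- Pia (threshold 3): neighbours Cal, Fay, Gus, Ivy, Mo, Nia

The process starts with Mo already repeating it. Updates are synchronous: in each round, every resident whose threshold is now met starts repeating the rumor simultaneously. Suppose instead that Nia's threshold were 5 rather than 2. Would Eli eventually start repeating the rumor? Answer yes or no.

With Nia's threshold at 5:
Round 1 — Mo starts repeating the rumor (initial).
Round 2 — checking thresholds:
  Cal: 1 of 3 neighbours < 3, not yet.
  Eli: 1 of 5 neighbours ≥ 1, starts repeating the rumor.
  Fay: 1 of 7 neighbours < 3, not yet.
  Gus: 1 of 8 neighbours < 2, not yet.
  Omar: 1 of 5 neighbours < 4, not yet.
  Pia: 1 of 6 neighbours < 3, not yet.
Round 3 — no new spreads; cascade stops.

yes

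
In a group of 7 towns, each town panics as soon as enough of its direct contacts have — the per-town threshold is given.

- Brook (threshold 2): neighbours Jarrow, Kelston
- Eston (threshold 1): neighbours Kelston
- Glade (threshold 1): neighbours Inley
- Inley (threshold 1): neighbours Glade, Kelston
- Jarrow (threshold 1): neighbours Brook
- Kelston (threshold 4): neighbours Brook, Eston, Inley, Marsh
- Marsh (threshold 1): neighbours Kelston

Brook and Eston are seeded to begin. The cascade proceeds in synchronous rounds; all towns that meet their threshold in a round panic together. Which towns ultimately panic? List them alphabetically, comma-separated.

Brook, Eston, Jarrow

Round 1 — Brook, Eston panic (initial).
Round 2 — checking thresholds:
  Jarrow: 1 of 1 neighbours ≥ 1, panics.
  Kelston: 2 of 4 neighbours < 4, not yet.
Round 3 — no new panics; cascade stops.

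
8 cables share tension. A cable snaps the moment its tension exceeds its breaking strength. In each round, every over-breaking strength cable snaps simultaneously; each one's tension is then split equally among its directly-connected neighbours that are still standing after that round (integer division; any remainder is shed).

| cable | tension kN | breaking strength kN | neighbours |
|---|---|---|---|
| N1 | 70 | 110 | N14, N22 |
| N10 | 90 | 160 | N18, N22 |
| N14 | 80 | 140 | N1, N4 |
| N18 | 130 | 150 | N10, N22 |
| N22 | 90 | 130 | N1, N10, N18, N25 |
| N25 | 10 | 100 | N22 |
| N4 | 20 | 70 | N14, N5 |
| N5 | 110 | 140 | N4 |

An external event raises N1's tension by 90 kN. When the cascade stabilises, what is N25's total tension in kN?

66

Round 1 — N1 at 160 > 110. N1 snaps.
  N1 sheds 160 kN to N14, N22: 80 each.
    N14: 80+80 = 160 > 140
    N22: 90+80 = 170 > 130
Round 2 — N14, N22 snap.
  N14 sheds 160 kN to N4: 160 each.
    N4: 20+160 = 180 > 70
  N22 sheds 170 kN to N10, N18, N25: 56 each (2 lost).
    N10: 90+56 = 146 ≤ 160
    N18: 130+56 = 186 > 150
    N25: 10+56 = 66 ≤ 100
Round 3 — N18, N4 snap.
  N18 sheds 186 kN to N10: 186 each.
    N10: 146+186 = 332 > 160
  N4 sheds 180 kN to N5: 180 each.
    N5: 110+180 = 290 > 140
Round 4 — N10, N5 snap.
  N10 sheds 332 kN: no online neighbours, lost.
  N5 sheds 290 kN: no online neighbours, lost.
No further breaks.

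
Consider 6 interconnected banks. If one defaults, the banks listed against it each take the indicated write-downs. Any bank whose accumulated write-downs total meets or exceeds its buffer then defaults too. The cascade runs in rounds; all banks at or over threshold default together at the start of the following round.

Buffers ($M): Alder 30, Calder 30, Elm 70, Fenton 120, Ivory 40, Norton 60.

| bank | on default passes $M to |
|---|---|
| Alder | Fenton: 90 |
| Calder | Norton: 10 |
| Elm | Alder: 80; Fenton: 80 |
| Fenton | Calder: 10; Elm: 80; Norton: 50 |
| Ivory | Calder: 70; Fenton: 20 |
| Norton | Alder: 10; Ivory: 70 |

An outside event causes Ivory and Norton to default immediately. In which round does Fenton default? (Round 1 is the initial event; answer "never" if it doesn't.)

never

Round 1 — Ivory, Norton default (initial).
  Alder: +10 → 10 < 30
  Calder: +70 → 70 ≥ 30
  Fenton: +20 → 20 < 120
Round 2 — Calder defaults.
No further defaults.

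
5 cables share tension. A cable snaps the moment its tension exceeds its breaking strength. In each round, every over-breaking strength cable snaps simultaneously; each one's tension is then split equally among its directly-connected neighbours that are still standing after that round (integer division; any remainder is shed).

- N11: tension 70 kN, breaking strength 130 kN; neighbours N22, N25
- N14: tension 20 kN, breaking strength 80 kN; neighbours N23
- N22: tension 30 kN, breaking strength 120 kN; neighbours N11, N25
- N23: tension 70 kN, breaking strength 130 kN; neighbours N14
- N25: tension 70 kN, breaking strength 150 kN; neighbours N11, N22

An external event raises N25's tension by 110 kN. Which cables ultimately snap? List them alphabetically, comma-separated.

Round 1 — N25 at 180 > 150. N25 snaps.
  N25 sheds 180 kN to N11, N22: 90 each.
    N11: 70+90 = 160 > 130
    N22: 30+90 = 120 ≤ 120
Round 2 — N11 snaps.
  N11 sheds 160 kN to N22: 160 each.
    N22: 120+160 = 280 > 120
Round 3 — N22 snaps.
  N22 sheds 280 kN: no online neighbours, lost.
No further breaks.

N11, N22, N25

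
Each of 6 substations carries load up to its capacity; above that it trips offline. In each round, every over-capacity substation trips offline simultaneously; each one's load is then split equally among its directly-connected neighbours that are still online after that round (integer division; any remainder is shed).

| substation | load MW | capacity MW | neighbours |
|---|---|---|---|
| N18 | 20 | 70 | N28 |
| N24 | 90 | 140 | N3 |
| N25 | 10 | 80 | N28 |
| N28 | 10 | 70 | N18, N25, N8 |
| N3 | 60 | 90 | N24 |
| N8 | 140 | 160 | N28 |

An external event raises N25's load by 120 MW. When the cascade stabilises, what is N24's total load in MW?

Round 1 — N25 at 130 > 80. N25 trips offline.
  N25 sheds 130 MW to N28: 130 each.
    N28: 10+130 = 140 > 70
Round 2 — N28 trips offline.
  N28 sheds 140 MW to N18, N8: 70 each.
    N18: 20+70 = 90 > 70
    N8: 140+70 = 210 > 160
Round 3 — N18, N8 trip offline.
  N18 sheds 90 MW: no online neighbours, lost.
  N8 sheds 210 MW: no online neighbours, lost.
No further trips.

90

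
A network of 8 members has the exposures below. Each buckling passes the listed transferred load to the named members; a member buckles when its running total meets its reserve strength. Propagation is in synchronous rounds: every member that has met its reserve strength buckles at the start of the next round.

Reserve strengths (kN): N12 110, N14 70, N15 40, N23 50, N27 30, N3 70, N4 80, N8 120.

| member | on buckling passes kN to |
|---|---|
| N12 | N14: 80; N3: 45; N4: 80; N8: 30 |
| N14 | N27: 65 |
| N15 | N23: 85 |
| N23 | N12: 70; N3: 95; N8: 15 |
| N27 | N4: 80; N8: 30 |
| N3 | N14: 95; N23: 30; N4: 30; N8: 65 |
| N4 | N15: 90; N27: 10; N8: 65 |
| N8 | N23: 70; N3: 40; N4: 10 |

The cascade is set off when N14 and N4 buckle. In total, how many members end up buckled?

Round 1 — N14, N4 buckle (initial).
  N15: +90 → 90 ≥ 40
  N27: +65+10 → 75 ≥ 30
  N8: +65 → 65 < 120
Round 2 — N15, N27 buckle.
  N23: +85 → 85 ≥ 50
  N8: +30 → 95 < 120
Round 3 — N23 buckles.
  N12: +70 → 70 < 110
  N3: +95 → 95 ≥ 70
  N8: +15 → 110 < 120
Round 4 — N3 buckles.
  N8: +65 → 175 ≥ 120
Round 5 — N8 buckles.
No further bucklings.

7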